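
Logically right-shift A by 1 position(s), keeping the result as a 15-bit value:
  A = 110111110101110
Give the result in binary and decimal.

Logical shift right by 1: drop the bottom 1 bit(s), prepend 1 zero(s) on the left.
  110111110101110  ->  keep [11011111010111], discard [0], prepend 0
= 011011111010111

Answer: 011011111010111 (14295)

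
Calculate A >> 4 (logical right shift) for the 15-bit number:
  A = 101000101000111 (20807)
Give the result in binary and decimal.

Logical shift right by 4: drop the bottom 4 bit(s), prepend 4 zero(s) on the left.
  101000101000111  ->  keep [10100010100], discard [0111], prepend 0000
= 000010100010100

Answer: 000010100010100 (1300)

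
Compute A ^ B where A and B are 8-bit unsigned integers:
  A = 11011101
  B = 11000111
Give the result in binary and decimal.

Apply ^ to each column (1 where bits differ):
  11011101
^ 11000111
----------
  00011010

Answer: 00011010 (26)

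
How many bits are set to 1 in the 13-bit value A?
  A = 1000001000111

1000001000111
1-bits at positions (from bit 0 = LSB): 0, 1, 2, 6, 12
Count = 5

Answer: 5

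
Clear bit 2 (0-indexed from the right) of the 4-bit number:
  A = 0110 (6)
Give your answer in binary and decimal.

Mask = ~(1 << 2) = 1011
Bit 2 of A is 1, so AND-ing with the mask clears it to 0.
  0110
& 1011
------
  0010

Answer: 0010 (2)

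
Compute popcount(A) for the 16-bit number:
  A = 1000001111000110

1000001111000110
1-bits at positions (from bit 0 = LSB): 1, 2, 6, 7, 8, 9, 15
Count = 7

Answer: 7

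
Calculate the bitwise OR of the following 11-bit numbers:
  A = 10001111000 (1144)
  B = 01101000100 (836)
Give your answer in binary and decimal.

Apply | to each column (1 where either bit is 1):
  10001111000
| 01101000100
-------------
  11101111100

Answer: 11101111100 (1916)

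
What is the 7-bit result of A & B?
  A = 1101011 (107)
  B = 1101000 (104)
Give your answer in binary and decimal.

Apply & to each column (1 only where both bits are 1):
  1101011
& 1101000
---------
  1101000

Answer: 1101000 (104)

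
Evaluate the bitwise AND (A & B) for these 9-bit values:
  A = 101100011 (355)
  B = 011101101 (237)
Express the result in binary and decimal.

Apply & to each column (1 only where both bits are 1):
  101100011
& 011101101
-----------
  001100001

Answer: 001100001 (97)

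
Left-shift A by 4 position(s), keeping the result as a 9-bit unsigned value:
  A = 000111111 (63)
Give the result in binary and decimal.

Shift left by 4: drop the top 4 bit(s), append 4 zero(s) on the right.
  000111111  ->  discard [0001], keep [11111], append 0000
= 111110000

Answer: 111110000 (496)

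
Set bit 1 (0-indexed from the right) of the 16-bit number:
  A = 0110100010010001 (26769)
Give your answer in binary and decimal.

Mask = 1 << 1 = 0000000000000010
Bit 1 of A is 0, so OR-ing with the mask flips it to 1.
  0110100010010001
| 0000000000000010
------------------
  0110100010010011

Answer: 0110100010010011 (26771)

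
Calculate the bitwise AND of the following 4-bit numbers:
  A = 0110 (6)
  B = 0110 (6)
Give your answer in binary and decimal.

Apply & to each column (1 only where both bits are 1):
  0110
& 0110
------
  0110

Answer: 0110 (6)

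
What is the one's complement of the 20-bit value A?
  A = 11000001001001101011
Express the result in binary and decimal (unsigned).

Flip each bit (0->1, 1->0):
  11000001001001101011
  00111110110110010100

Answer: 00111110110110010100 (257428)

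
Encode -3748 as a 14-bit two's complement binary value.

1. Binary of +3748:  00111010100100
2. Invert bits:     11000101011011
3. Add 1:           11000101011100

Answer: 11000101011100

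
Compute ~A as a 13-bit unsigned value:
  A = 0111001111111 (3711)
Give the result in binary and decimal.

Flip each bit (0->1, 1->0):
  0111001111111
  1000110000000

Answer: 1000110000000 (4480)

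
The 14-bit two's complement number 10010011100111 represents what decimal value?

MSB is 1, so the value is negative. Find the magnitude:
1. Invert bits:  01101100011000
2. Add 1:        01101100011001  = 6937
3. Apply sign:   -6937

Answer: -6937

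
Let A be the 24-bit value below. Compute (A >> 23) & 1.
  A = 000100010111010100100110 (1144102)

Bit 23 is the 24th from the right.
  000100010111010100100110
  ^
That bit is 0.

Answer: 0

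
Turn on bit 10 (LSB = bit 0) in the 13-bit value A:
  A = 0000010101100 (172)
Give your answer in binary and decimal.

Mask = 1 << 10 = 0010000000000
Bit 10 of A is 0, so OR-ing with the mask flips it to 1.
  0000010101100
| 0010000000000
---------------
  0010010101100

Answer: 0010010101100 (1196)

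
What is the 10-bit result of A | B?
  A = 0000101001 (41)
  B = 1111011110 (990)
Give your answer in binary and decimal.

Apply | to each column (1 where either bit is 1):
  0000101001
| 1111011110
------------
  1111111111

Answer: 1111111111 (1023)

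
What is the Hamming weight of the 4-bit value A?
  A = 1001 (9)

1001
1-bits at positions (from bit 0 = LSB): 0, 3
Count = 2

Answer: 2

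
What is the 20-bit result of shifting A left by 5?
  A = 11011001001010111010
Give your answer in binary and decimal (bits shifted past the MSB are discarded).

Shift left by 5: drop the top 5 bit(s), append 5 zero(s) on the right.
  11011001001010111010  ->  discard [11011], keep [001001010111010], append 00000
= 00100101011101000000

Answer: 00100101011101000000 (153408)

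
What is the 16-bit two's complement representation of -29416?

1. Binary of +29416:  0111001011101000
2. Invert bits:     1000110100010111
3. Add 1:           1000110100011000

Answer: 1000110100011000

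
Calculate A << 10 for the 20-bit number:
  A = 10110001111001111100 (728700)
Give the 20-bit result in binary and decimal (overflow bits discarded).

Shift left by 10: drop the top 10 bit(s), append 10 zero(s) on the right.
  10110001111001111100  ->  discard [1011000111], keep [1001111100], append 0000000000
= 10011111000000000000

Answer: 10011111000000000000 (651264)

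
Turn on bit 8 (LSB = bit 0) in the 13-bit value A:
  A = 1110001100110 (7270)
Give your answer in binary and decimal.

Mask = 1 << 8 = 0000100000000
Bit 8 of A is 0, so OR-ing with the mask flips it to 1.
  1110001100110
| 0000100000000
---------------
  1110101100110

Answer: 1110101100110 (7526)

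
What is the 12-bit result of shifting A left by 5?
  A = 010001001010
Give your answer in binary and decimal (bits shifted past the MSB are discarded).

Shift left by 5: drop the top 5 bit(s), append 5 zero(s) on the right.
  010001001010  ->  discard [01000], keep [1001010], append 00000
= 100101000000

Answer: 100101000000 (2368)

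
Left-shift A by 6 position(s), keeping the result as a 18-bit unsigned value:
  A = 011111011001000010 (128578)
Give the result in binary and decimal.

Shift left by 6: drop the top 6 bit(s), append 6 zero(s) on the right.
  011111011001000010  ->  discard [011111], keep [011001000010], append 000000
= 011001000010000000

Answer: 011001000010000000 (102528)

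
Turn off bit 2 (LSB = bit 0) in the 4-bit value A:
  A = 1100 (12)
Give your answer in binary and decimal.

Mask = ~(1 << 2) = 1011
Bit 2 of A is 1, so AND-ing with the mask clears it to 0.
  1100
& 1011
------
  1000

Answer: 1000 (8)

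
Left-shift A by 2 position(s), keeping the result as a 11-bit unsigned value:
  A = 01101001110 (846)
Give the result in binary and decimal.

Shift left by 2: drop the top 2 bit(s), append 2 zero(s) on the right.
  01101001110  ->  discard [01], keep [101001110], append 00
= 10100111000

Answer: 10100111000 (1336)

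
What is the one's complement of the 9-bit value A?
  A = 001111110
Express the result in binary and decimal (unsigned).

Flip each bit (0->1, 1->0):
  001111110
  110000001

Answer: 110000001 (385)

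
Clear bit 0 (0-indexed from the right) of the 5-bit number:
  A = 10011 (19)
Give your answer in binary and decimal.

Mask = ~(1 << 0) = 11110
Bit 0 of A is 1, so AND-ing with the mask clears it to 0.
  10011
& 11110
-------
  10010

Answer: 10010 (18)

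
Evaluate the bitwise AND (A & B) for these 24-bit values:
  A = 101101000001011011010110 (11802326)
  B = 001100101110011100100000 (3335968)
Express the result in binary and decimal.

Apply & to each column (1 only where both bits are 1):
  101101000001011011010110
& 001100101110011100100000
--------------------------
  001100000000011000000000

Answer: 001100000000011000000000 (3147264)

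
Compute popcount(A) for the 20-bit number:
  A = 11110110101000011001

11110110101000011001
1-bits at positions (from bit 0 = LSB): 0, 3, 4, 9, 11, 13, 14, 16, 17, 18, 19
Count = 11

Answer: 11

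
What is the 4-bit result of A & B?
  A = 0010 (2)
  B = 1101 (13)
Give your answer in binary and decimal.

Apply & to each column (1 only where both bits are 1):
  0010
& 1101
------
  0000

Answer: 0000 (0)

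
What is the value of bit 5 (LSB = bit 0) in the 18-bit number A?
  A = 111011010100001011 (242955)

Bit 5 is the 6th from the right.
  111011010100001011
              ^
That bit is 0.

Answer: 0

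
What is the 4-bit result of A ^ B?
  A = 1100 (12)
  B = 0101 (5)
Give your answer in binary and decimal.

Apply ^ to each column (1 where bits differ):
  1100
^ 0101
------
  1001

Answer: 1001 (9)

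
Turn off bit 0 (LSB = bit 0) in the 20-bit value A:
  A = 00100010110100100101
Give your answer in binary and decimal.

Mask = ~(1 << 0) = 11111111111111111110
Bit 0 of A is 1, so AND-ing with the mask clears it to 0.
  00100010110100100101
& 11111111111111111110
----------------------
  00100010110100100100

Answer: 00100010110100100100 (142628)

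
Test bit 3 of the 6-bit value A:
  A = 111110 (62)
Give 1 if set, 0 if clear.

Bit 3 is the 4th from the right.
  111110
    ^
That bit is 1.

Answer: 1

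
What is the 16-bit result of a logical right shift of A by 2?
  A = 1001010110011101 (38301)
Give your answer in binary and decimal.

Logical shift right by 2: drop the bottom 2 bit(s), prepend 2 zero(s) on the left.
  1001010110011101  ->  keep [10010101100111], discard [01], prepend 00
= 0010010101100111

Answer: 0010010101100111 (9575)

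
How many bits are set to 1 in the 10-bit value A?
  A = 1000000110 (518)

1000000110
1-bits at positions (from bit 0 = LSB): 1, 2, 9
Count = 3

Answer: 3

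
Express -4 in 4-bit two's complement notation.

1. Binary of +4:  0100
2. Invert bits:     1011
3. Add 1:           1100

Answer: 1100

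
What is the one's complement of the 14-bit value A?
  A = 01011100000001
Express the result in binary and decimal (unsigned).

Flip each bit (0->1, 1->0):
  01011100000001
  10100011111110

Answer: 10100011111110 (10494)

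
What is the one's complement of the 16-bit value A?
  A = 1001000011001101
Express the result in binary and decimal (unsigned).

Flip each bit (0->1, 1->0):
  1001000011001101
  0110111100110010

Answer: 0110111100110010 (28466)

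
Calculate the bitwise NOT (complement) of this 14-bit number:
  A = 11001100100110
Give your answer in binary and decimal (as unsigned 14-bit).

Flip each bit (0->1, 1->0):
  11001100100110
  00110011011001

Answer: 00110011011001 (3289)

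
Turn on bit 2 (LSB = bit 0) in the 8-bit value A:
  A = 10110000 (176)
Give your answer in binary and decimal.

Mask = 1 << 2 = 00000100
Bit 2 of A is 0, so OR-ing with the mask flips it to 1.
  10110000
| 00000100
----------
  10110100

Answer: 10110100 (180)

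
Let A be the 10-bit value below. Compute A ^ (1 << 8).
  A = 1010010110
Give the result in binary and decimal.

Mask = 1 << 8 = 0100000000
Bit 8 of A is 0; XOR with the mask flips it to 1.
  1010010110
^ 0100000000
------------
  1110010110

Answer: 1110010110 (918)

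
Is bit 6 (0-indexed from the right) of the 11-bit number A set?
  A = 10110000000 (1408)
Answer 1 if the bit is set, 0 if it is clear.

Bit 6 is the 7th from the right.
  10110000000
      ^
That bit is 0.

Answer: 0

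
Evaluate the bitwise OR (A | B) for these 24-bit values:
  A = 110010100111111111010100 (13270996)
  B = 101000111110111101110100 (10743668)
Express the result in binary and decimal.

Apply | to each column (1 where either bit is 1):
  110010100111111111010100
| 101000111110111101110100
--------------------------
  111010111111111111110100

Answer: 111010111111111111110100 (15466484)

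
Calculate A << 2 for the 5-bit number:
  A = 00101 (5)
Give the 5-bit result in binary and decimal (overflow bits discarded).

Shift left by 2: drop the top 2 bit(s), append 2 zero(s) on the right.
  00101  ->  discard [00], keep [101], append 00
= 10100

Answer: 10100 (20)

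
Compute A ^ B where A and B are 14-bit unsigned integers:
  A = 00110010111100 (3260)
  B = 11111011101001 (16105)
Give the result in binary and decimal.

Apply ^ to each column (1 where bits differ):
  00110010111100
^ 11111011101001
----------------
  11001001010101

Answer: 11001001010101 (12885)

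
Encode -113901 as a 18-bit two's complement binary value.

1. Binary of +113901:  011011110011101101
2. Invert bits:     100100001100010010
3. Add 1:           100100001100010011

Answer: 100100001100010011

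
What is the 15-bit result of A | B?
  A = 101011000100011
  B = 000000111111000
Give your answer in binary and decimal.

Apply | to each column (1 where either bit is 1):
  101011000100011
| 000000111111000
-----------------
  101011111111011

Answer: 101011111111011 (22523)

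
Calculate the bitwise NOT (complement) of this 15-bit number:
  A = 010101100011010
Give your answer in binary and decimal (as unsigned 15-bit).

Flip each bit (0->1, 1->0):
  010101100011010
  101010011100101

Answer: 101010011100101 (21733)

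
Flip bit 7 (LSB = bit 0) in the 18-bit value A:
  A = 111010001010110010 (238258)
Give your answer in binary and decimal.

Mask = 1 << 7 = 000000000010000000
Bit 7 of A is 1; XOR with the mask flips it to 0.
  111010001010110010
^ 000000000010000000
--------------------
  111010001000110010

Answer: 111010001000110010 (238130)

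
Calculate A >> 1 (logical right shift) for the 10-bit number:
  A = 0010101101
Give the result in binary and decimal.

Logical shift right by 1: drop the bottom 1 bit(s), prepend 1 zero(s) on the left.
  0010101101  ->  keep [001010110], discard [1], prepend 0
= 0001010110

Answer: 0001010110 (86)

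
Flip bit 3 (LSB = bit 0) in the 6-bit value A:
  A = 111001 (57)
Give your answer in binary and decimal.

Mask = 1 << 3 = 001000
Bit 3 of A is 1; XOR with the mask flips it to 0.
  111001
^ 001000
--------
  110001

Answer: 110001 (49)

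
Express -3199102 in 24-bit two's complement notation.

1. Binary of +3199102:  001100001101000001111110
2. Invert bits:     110011110010111110000001
3. Add 1:           110011110010111110000010

Answer: 110011110010111110000010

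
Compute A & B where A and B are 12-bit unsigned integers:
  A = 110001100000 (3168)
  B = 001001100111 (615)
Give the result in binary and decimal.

Apply & to each column (1 only where both bits are 1):
  110001100000
& 001001100111
--------------
  000001100000

Answer: 000001100000 (96)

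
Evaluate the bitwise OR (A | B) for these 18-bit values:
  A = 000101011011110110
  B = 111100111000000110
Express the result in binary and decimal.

Apply | to each column (1 where either bit is 1):
  000101011011110110
| 111100111000000110
--------------------
  111101111011110110

Answer: 111101111011110110 (253686)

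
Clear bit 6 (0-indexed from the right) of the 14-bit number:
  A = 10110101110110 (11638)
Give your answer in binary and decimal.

Mask = ~(1 << 6) = 11111110111111
Bit 6 of A is 1, so AND-ing with the mask clears it to 0.
  10110101110110
& 11111110111111
----------------
  10110100110110

Answer: 10110100110110 (11574)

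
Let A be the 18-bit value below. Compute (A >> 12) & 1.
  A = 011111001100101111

Bit 12 is the 13th from the right.
  011111001100101111
       ^
That bit is 1.

Answer: 1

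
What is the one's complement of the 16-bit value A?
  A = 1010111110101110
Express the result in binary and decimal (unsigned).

Flip each bit (0->1, 1->0):
  1010111110101110
  0101000001010001

Answer: 0101000001010001 (20561)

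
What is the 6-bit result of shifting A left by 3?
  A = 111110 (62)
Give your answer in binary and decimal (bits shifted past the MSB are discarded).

Shift left by 3: drop the top 3 bit(s), append 3 zero(s) on the right.
  111110  ->  discard [111], keep [110], append 000
= 110000

Answer: 110000 (48)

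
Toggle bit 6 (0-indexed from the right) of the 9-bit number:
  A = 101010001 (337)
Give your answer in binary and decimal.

Mask = 1 << 6 = 001000000
Bit 6 of A is 1; XOR with the mask flips it to 0.
  101010001
^ 001000000
-----------
  100010001

Answer: 100010001 (273)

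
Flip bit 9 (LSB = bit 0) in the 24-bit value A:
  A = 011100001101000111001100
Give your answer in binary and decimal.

Mask = 1 << 9 = 000000000000001000000000
Bit 9 of A is 0; XOR with the mask flips it to 1.
  011100001101000111001100
^ 000000000000001000000000
--------------------------
  011100001101001111001100

Answer: 011100001101001111001100 (7394252)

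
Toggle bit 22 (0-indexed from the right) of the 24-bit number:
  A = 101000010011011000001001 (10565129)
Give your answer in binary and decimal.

Mask = 1 << 22 = 010000000000000000000000
Bit 22 of A is 0; XOR with the mask flips it to 1.
  101000010011011000001001
^ 010000000000000000000000
--------------------------
  111000010011011000001001

Answer: 111000010011011000001001 (14759433)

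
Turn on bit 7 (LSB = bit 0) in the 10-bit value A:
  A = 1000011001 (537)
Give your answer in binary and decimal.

Mask = 1 << 7 = 0010000000
Bit 7 of A is 0, so OR-ing with the mask flips it to 1.
  1000011001
| 0010000000
------------
  1010011001

Answer: 1010011001 (665)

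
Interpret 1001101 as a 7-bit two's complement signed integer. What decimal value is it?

MSB is 1, so the value is negative. Find the magnitude:
1. Invert bits:  0110010
2. Add 1:        0110011  = 51
3. Apply sign:   -51

Answer: -51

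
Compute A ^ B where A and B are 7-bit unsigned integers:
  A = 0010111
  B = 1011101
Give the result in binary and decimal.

Apply ^ to each column (1 where bits differ):
  0010111
^ 1011101
---------
  1001010

Answer: 1001010 (74)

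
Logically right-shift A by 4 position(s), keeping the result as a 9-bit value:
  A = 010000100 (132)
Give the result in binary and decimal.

Logical shift right by 4: drop the bottom 4 bit(s), prepend 4 zero(s) on the left.
  010000100  ->  keep [01000], discard [0100], prepend 0000
= 000001000

Answer: 000001000 (8)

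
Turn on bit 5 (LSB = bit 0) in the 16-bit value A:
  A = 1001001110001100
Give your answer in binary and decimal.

Mask = 1 << 5 = 0000000000100000
Bit 5 of A is 0, so OR-ing with the mask flips it to 1.
  1001001110001100
| 0000000000100000
------------------
  1001001110101100

Answer: 1001001110101100 (37804)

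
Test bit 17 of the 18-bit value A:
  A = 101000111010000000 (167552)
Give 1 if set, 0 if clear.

Bit 17 is the 18th from the right.
  101000111010000000
  ^
That bit is 1.

Answer: 1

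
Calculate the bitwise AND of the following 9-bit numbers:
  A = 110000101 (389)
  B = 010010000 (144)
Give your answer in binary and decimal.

Apply & to each column (1 only where both bits are 1):
  110000101
& 010010000
-----------
  010000000

Answer: 010000000 (128)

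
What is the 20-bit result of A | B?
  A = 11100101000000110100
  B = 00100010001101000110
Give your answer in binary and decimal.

Apply | to each column (1 where either bit is 1):
  11100101000000110100
| 00100010001101000110
----------------------
  11100111001101110110

Answer: 11100111001101110110 (947062)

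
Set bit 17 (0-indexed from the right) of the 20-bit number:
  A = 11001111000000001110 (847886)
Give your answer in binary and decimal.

Mask = 1 << 17 = 00100000000000000000
Bit 17 of A is 0, so OR-ing with the mask flips it to 1.
  11001111000000001110
| 00100000000000000000
----------------------
  11101111000000001110

Answer: 11101111000000001110 (978958)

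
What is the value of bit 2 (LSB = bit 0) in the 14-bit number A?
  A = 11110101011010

Bit 2 is the 3rd from the right.
  11110101011010
             ^
That bit is 0.

Answer: 0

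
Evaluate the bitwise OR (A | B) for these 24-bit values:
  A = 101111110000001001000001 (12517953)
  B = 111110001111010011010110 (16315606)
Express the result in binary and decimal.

Apply | to each column (1 where either bit is 1):
  101111110000001001000001
| 111110001111010011010110
--------------------------
  111111111111011011010111

Answer: 111111111111011011010111 (16774871)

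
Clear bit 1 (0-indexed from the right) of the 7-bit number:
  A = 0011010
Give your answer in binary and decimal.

Mask = ~(1 << 1) = 1111101
Bit 1 of A is 1, so AND-ing with the mask clears it to 0.
  0011010
& 1111101
---------
  0011000

Answer: 0011000 (24)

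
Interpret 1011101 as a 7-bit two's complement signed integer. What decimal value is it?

MSB is 1, so the value is negative. Find the magnitude:
1. Invert bits:  0100010
2. Add 1:        0100011  = 35
3. Apply sign:   -35

Answer: -35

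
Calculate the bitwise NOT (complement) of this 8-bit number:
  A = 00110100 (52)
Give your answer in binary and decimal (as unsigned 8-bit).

Flip each bit (0->1, 1->0):
  00110100
  11001011

Answer: 11001011 (203)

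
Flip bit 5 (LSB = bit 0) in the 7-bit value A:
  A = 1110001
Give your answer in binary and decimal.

Mask = 1 << 5 = 0100000
Bit 5 of A is 1; XOR with the mask flips it to 0.
  1110001
^ 0100000
---------
  1010001

Answer: 1010001 (81)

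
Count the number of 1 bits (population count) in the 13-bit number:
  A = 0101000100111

0101000100111
1-bits at positions (from bit 0 = LSB): 0, 1, 2, 5, 9, 11
Count = 6

Answer: 6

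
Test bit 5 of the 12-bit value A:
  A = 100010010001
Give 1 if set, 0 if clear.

Bit 5 is the 6th from the right.
  100010010001
        ^
That bit is 0.

Answer: 0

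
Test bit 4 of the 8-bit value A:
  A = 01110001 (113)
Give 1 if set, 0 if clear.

Bit 4 is the 5th from the right.
  01110001
     ^
That bit is 1.

Answer: 1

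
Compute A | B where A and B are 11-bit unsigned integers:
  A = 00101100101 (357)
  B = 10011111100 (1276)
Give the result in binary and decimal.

Apply | to each column (1 where either bit is 1):
  00101100101
| 10011111100
-------------
  10111111101

Answer: 10111111101 (1533)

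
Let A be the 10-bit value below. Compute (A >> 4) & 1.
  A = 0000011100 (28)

Bit 4 is the 5th from the right.
  0000011100
       ^
That bit is 1.

Answer: 1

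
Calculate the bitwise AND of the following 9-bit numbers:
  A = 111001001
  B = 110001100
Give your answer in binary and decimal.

Apply & to each column (1 only where both bits are 1):
  111001001
& 110001100
-----------
  110001000

Answer: 110001000 (392)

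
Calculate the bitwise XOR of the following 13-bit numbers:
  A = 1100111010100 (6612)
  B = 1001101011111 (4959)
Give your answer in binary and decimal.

Apply ^ to each column (1 where bits differ):
  1100111010100
^ 1001101011111
---------------
  0101010001011

Answer: 0101010001011 (2699)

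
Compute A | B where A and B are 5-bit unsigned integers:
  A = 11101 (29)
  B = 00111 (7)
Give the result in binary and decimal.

Apply | to each column (1 where either bit is 1):
  11101
| 00111
-------
  11111

Answer: 11111 (31)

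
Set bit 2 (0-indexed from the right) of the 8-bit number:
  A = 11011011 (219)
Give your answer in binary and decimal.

Mask = 1 << 2 = 00000100
Bit 2 of A is 0, so OR-ing with the mask flips it to 1.
  11011011
| 00000100
----------
  11011111

Answer: 11011111 (223)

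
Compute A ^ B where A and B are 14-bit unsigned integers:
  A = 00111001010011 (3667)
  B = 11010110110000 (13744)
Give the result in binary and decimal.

Apply ^ to each column (1 where bits differ):
  00111001010011
^ 11010110110000
----------------
  11101111100011

Answer: 11101111100011 (15331)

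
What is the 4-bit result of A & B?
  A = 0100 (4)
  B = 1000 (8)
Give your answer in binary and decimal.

Apply & to each column (1 only where both bits are 1):
  0100
& 1000
------
  0000

Answer: 0000 (0)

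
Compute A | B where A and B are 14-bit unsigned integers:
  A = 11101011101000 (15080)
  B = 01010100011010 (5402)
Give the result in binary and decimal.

Apply | to each column (1 where either bit is 1):
  11101011101000
| 01010100011010
----------------
  11111111111010

Answer: 11111111111010 (16378)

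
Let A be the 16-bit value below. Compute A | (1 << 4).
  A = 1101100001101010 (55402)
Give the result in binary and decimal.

Mask = 1 << 4 = 0000000000010000
Bit 4 of A is 0, so OR-ing with the mask flips it to 1.
  1101100001101010
| 0000000000010000
------------------
  1101100001111010

Answer: 1101100001111010 (55418)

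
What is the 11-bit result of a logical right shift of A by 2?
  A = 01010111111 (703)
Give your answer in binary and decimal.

Logical shift right by 2: drop the bottom 2 bit(s), prepend 2 zero(s) on the left.
  01010111111  ->  keep [010101111], discard [11], prepend 00
= 00010101111

Answer: 00010101111 (175)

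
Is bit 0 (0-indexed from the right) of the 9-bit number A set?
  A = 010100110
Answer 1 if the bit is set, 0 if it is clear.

Bit 0 is the 1st from the right.
  010100110
          ^
That bit is 0.

Answer: 0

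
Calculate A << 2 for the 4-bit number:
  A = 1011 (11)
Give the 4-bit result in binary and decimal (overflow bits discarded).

Shift left by 2: drop the top 2 bit(s), append 2 zero(s) on the right.
  1011  ->  discard [10], keep [11], append 00
= 1100

Answer: 1100 (12)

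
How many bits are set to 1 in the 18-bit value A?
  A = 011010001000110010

011010001000110010
1-bits at positions (from bit 0 = LSB): 1, 4, 5, 9, 13, 15, 16
Count = 7

Answer: 7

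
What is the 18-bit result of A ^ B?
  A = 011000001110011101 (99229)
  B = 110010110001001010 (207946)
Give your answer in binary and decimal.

Apply ^ to each column (1 where bits differ):
  011000001110011101
^ 110010110001001010
--------------------
  101010111111010111

Answer: 101010111111010111 (176087)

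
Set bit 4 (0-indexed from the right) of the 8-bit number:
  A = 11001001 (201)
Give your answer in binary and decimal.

Mask = 1 << 4 = 00010000
Bit 4 of A is 0, so OR-ing with the mask flips it to 1.
  11001001
| 00010000
----------
  11011001

Answer: 11011001 (217)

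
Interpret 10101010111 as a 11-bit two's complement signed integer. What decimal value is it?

MSB is 1, so the value is negative. Find the magnitude:
1. Invert bits:  01010101000
2. Add 1:        01010101001  = 681
3. Apply sign:   -681

Answer: -681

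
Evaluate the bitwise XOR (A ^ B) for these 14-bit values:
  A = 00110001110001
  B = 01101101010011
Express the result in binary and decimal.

Apply ^ to each column (1 where bits differ):
  00110001110001
^ 01101101010011
----------------
  01011100100010

Answer: 01011100100010 (5922)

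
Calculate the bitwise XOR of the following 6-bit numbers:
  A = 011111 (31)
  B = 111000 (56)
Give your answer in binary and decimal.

Apply ^ to each column (1 where bits differ):
  011111
^ 111000
--------
  100111

Answer: 100111 (39)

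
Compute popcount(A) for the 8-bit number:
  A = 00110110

00110110
1-bits at positions (from bit 0 = LSB): 1, 2, 4, 5
Count = 4

Answer: 4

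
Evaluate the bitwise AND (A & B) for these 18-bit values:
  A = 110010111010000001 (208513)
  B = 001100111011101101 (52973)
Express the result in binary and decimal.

Apply & to each column (1 only where both bits are 1):
  110010111010000001
& 001100111011101101
--------------------
  000000111010000001

Answer: 000000111010000001 (3713)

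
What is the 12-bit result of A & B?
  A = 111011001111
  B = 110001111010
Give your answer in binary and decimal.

Apply & to each column (1 only where both bits are 1):
  111011001111
& 110001111010
--------------
  110001001010

Answer: 110001001010 (3146)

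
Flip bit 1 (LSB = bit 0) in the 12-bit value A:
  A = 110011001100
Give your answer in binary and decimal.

Mask = 1 << 1 = 000000000010
Bit 1 of A is 0; XOR with the mask flips it to 1.
  110011001100
^ 000000000010
--------------
  110011001110

Answer: 110011001110 (3278)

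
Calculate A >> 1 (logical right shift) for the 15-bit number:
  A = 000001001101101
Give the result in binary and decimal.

Logical shift right by 1: drop the bottom 1 bit(s), prepend 1 zero(s) on the left.
  000001001101101  ->  keep [00000100110110], discard [1], prepend 0
= 000000100110110

Answer: 000000100110110 (310)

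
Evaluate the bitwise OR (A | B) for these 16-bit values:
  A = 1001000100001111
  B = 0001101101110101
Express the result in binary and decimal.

Apply | to each column (1 where either bit is 1):
  1001000100001111
| 0001101101110101
------------------
  1001101101111111

Answer: 1001101101111111 (39807)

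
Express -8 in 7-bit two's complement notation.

1. Binary of +8:  0001000
2. Invert bits:     1110111
3. Add 1:           1111000

Answer: 1111000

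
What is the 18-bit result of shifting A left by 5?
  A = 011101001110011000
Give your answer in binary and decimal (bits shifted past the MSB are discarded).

Shift left by 5: drop the top 5 bit(s), append 5 zero(s) on the right.
  011101001110011000  ->  discard [01110], keep [1001110011000], append 00000
= 100111001100000000

Answer: 100111001100000000 (160512)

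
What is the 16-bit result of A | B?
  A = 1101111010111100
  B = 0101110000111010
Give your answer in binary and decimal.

Apply | to each column (1 where either bit is 1):
  1101111010111100
| 0101110000111010
------------------
  1101111010111110

Answer: 1101111010111110 (57022)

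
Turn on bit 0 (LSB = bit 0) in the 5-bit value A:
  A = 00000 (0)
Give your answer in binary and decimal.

Mask = 1 << 0 = 00001
Bit 0 of A is 0, so OR-ing with the mask flips it to 1.
  00000
| 00001
-------
  00001

Answer: 00001 (1)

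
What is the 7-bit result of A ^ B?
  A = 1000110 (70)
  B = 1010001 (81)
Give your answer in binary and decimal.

Apply ^ to each column (1 where bits differ):
  1000110
^ 1010001
---------
  0010111

Answer: 0010111 (23)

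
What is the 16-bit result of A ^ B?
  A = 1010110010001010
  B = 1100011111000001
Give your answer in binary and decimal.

Apply ^ to each column (1 where bits differ):
  1010110010001010
^ 1100011111000001
------------------
  0110101101001011

Answer: 0110101101001011 (27467)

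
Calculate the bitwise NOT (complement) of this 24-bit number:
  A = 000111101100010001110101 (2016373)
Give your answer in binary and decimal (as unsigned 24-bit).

Flip each bit (0->1, 1->0):
  000111101100010001110101
  111000010011101110001010

Answer: 111000010011101110001010 (14760842)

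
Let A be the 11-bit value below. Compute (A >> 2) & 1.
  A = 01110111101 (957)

Bit 2 is the 3rd from the right.
  01110111101
          ^
That bit is 1.

Answer: 1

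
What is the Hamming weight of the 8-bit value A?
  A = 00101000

00101000
1-bits at positions (from bit 0 = LSB): 3, 5
Count = 2

Answer: 2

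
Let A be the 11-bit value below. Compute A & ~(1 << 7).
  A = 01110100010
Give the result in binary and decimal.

Mask = ~(1 << 7) = 11101111111
Bit 7 of A is 1, so AND-ing with the mask clears it to 0.
  01110100010
& 11101111111
-------------
  01100100010

Answer: 01100100010 (802)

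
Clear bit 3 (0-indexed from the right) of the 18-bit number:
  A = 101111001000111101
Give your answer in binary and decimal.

Mask = ~(1 << 3) = 111111111111110111
Bit 3 of A is 1, so AND-ing with the mask clears it to 0.
  101111001000111101
& 111111111111110111
--------------------
  101111001000110101

Answer: 101111001000110101 (193077)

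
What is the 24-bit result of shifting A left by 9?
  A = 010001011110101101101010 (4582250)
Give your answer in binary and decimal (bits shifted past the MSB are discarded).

Shift left by 9: drop the top 9 bit(s), append 9 zero(s) on the right.
  010001011110101101101010  ->  discard [010001011], keep [110101101101010], append 000000000
= 110101101101010000000000

Answer: 110101101101010000000000 (14078976)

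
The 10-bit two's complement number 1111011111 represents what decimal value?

MSB is 1, so the value is negative. Find the magnitude:
1. Invert bits:  0000100000
2. Add 1:        0000100001  = 33
3. Apply sign:   -33

Answer: -33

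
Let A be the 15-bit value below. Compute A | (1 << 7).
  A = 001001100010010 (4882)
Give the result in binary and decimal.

Mask = 1 << 7 = 000000010000000
Bit 7 of A is 0, so OR-ing with the mask flips it to 1.
  001001100010010
| 000000010000000
-----------------
  001001110010010

Answer: 001001110010010 (5010)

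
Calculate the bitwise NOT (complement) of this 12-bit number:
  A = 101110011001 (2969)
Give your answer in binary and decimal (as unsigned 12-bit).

Flip each bit (0->1, 1->0):
  101110011001
  010001100110

Answer: 010001100110 (1126)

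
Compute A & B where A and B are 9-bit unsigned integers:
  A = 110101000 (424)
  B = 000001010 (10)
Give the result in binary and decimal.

Apply & to each column (1 only where both bits are 1):
  110101000
& 000001010
-----------
  000001000

Answer: 000001000 (8)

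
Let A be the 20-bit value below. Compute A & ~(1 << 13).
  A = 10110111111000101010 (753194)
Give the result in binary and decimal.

Mask = ~(1 << 13) = 11111101111111111111
Bit 13 of A is 1, so AND-ing with the mask clears it to 0.
  10110111111000101010
& 11111101111111111111
----------------------
  10110101111000101010

Answer: 10110101111000101010 (745002)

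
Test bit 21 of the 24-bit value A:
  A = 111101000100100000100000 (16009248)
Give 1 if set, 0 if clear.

Bit 21 is the 22nd from the right.
  111101000100100000100000
    ^
That bit is 1.

Answer: 1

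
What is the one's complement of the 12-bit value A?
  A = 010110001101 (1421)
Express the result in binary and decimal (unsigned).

Flip each bit (0->1, 1->0):
  010110001101
  101001110010

Answer: 101001110010 (2674)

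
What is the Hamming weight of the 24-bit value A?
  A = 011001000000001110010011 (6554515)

011001000000001110010011
1-bits at positions (from bit 0 = LSB): 0, 1, 4, 7, 8, 9, 18, 21, 22
Count = 9

Answer: 9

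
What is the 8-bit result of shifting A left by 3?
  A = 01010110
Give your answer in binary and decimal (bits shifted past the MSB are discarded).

Shift left by 3: drop the top 3 bit(s), append 3 zero(s) on the right.
  01010110  ->  discard [010], keep [10110], append 000
= 10110000

Answer: 10110000 (176)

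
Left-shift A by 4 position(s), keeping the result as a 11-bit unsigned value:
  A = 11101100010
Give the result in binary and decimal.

Shift left by 4: drop the top 4 bit(s), append 4 zero(s) on the right.
  11101100010  ->  discard [1110], keep [1100010], append 0000
= 11000100000

Answer: 11000100000 (1568)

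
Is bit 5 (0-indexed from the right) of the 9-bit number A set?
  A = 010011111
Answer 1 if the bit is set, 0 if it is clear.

Bit 5 is the 6th from the right.
  010011111
     ^
That bit is 0.

Answer: 0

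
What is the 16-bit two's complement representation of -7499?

1. Binary of +7499:  0001110101001011
2. Invert bits:     1110001010110100
3. Add 1:           1110001010110101

Answer: 1110001010110101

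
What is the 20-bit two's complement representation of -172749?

1. Binary of +172749:  00101010001011001101
2. Invert bits:     11010101110100110010
3. Add 1:           11010101110100110011

Answer: 11010101110100110011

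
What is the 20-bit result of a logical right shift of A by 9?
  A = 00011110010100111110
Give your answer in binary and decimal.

Logical shift right by 9: drop the bottom 9 bit(s), prepend 9 zero(s) on the left.
  00011110010100111110  ->  keep [00011110010], discard [100111110], prepend 000000000
= 00000000000011110010

Answer: 00000000000011110010 (242)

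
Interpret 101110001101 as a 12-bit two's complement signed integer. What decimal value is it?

MSB is 1, so the value is negative. Find the magnitude:
1. Invert bits:  010001110010
2. Add 1:        010001110011  = 1139
3. Apply sign:   -1139

Answer: -1139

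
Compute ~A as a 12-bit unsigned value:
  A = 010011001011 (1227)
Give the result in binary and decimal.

Flip each bit (0->1, 1->0):
  010011001011
  101100110100

Answer: 101100110100 (2868)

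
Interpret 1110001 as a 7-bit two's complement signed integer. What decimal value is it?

MSB is 1, so the value is negative. Find the magnitude:
1. Invert bits:  0001110
2. Add 1:        0001111  = 15
3. Apply sign:   -15

Answer: -15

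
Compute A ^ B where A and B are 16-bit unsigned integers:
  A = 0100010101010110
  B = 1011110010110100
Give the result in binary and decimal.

Apply ^ to each column (1 where bits differ):
  0100010101010110
^ 1011110010110100
------------------
  1111100111100010

Answer: 1111100111100010 (63970)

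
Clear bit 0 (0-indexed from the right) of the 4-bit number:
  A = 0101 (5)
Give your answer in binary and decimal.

Mask = ~(1 << 0) = 1110
Bit 0 of A is 1, so AND-ing with the mask clears it to 0.
  0101
& 1110
------
  0100

Answer: 0100 (4)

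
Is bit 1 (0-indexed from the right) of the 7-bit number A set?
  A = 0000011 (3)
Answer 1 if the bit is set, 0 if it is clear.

Bit 1 is the 2nd from the right.
  0000011
       ^
That bit is 1.

Answer: 1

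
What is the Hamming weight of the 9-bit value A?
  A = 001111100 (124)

001111100
1-bits at positions (from bit 0 = LSB): 2, 3, 4, 5, 6
Count = 5

Answer: 5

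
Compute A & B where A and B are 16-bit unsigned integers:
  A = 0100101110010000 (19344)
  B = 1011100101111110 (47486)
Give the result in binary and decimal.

Apply & to each column (1 only where both bits are 1):
  0100101110010000
& 1011100101111110
------------------
  0000100100010000

Answer: 0000100100010000 (2320)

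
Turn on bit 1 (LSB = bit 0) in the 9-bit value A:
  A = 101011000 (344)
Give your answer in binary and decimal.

Mask = 1 << 1 = 000000010
Bit 1 of A is 0, so OR-ing with the mask flips it to 1.
  101011000
| 000000010
-----------
  101011010

Answer: 101011010 (346)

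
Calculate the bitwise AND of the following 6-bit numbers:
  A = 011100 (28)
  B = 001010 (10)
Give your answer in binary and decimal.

Apply & to each column (1 only where both bits are 1):
  011100
& 001010
--------
  001000

Answer: 001000 (8)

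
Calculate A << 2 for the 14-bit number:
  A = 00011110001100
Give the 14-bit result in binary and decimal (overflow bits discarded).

Shift left by 2: drop the top 2 bit(s), append 2 zero(s) on the right.
  00011110001100  ->  discard [00], keep [011110001100], append 00
= 01111000110000

Answer: 01111000110000 (7728)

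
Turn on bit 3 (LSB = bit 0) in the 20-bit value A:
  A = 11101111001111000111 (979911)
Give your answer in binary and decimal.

Mask = 1 << 3 = 00000000000000001000
Bit 3 of A is 0, so OR-ing with the mask flips it to 1.
  11101111001111000111
| 00000000000000001000
----------------------
  11101111001111001111

Answer: 11101111001111001111 (979919)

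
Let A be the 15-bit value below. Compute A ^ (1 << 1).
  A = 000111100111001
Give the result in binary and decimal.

Mask = 1 << 1 = 000000000000010
Bit 1 of A is 0; XOR with the mask flips it to 1.
  000111100111001
^ 000000000000010
-----------------
  000111100111011

Answer: 000111100111011 (3899)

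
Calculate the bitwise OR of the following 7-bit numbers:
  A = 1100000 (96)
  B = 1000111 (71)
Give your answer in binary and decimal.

Apply | to each column (1 where either bit is 1):
  1100000
| 1000111
---------
  1100111

Answer: 1100111 (103)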